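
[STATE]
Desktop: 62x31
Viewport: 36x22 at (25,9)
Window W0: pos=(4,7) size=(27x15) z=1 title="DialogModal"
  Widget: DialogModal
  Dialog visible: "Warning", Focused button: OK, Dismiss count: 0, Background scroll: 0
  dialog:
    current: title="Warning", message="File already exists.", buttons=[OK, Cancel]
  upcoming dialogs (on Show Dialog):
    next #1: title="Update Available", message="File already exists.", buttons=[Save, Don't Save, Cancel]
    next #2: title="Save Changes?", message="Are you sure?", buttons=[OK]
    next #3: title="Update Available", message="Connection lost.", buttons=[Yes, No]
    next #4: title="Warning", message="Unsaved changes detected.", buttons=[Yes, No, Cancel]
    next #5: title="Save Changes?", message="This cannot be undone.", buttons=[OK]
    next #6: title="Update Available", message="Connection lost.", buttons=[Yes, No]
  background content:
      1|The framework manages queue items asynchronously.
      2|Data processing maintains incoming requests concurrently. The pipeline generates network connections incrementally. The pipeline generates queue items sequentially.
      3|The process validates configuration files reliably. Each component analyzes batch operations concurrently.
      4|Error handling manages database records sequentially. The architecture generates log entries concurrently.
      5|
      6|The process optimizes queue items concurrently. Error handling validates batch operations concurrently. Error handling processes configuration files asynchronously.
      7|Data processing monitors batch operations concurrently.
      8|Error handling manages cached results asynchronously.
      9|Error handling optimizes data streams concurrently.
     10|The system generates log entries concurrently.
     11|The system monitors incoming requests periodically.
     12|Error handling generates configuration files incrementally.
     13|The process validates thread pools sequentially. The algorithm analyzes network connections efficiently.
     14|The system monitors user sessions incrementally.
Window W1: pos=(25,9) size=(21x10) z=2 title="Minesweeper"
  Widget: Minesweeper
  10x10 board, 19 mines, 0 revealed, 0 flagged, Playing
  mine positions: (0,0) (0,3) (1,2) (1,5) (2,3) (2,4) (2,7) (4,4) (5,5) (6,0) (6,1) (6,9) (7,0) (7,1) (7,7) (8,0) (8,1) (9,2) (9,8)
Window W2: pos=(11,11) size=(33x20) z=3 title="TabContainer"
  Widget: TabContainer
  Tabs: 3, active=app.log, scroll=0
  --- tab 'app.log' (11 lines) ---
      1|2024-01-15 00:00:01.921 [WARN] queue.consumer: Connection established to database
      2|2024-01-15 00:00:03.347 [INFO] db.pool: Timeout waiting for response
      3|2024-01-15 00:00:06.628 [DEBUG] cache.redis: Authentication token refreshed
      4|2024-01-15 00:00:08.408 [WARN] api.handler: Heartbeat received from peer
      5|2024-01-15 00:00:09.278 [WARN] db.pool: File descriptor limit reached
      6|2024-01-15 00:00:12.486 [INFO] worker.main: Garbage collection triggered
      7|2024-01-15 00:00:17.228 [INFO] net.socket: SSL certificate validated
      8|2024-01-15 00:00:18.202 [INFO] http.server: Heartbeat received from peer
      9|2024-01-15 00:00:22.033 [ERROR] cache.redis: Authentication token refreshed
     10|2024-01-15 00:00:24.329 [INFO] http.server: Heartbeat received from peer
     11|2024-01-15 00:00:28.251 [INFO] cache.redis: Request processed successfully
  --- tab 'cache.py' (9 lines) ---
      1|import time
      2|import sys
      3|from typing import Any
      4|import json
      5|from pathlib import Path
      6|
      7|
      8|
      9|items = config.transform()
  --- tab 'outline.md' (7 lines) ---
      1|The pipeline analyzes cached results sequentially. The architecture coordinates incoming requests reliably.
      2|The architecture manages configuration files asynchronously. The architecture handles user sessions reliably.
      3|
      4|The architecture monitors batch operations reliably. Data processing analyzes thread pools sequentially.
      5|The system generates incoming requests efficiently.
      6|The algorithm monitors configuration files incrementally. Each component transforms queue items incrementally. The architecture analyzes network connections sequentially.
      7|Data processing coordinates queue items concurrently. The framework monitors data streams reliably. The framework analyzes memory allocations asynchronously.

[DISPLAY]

┏━━━━━━━━━━━━━━━━━━━┓               
┃ Minesweeper       ┃               
━━━━━━━━━━━━━━━━━━┓─┨               
                  ┃ ┃               
──────────────────┨ ┃               
che.py │ outline.m┃ ┃               
──────────────────┃ ┃               
:00:01.921 [WARN] ┃ ┃               
:00:03.347 [INFO] ┃ ┃               
:00:06.628 [DEBUG]┃━┛               
:00:08.408 [WARN] ┃                 
:00:09.278 [WARN] ┃                 
:00:12.486 [INFO] ┃                 
:00:17.228 [INFO] ┃                 
:00:18.202 [INFO] ┃                 
:00:22.033 [ERROR]┃                 
:00:24.329 [INFO] ┃                 
:00:28.251 [INFO] ┃                 
                  ┃                 
                  ┃                 
                  ┃                 
━━━━━━━━━━━━━━━━━━┛                 


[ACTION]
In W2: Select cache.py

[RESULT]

┏━━━━━━━━━━━━━━━━━━━┓               
┃ Minesweeper       ┃               
━━━━━━━━━━━━━━━━━━┓─┨               
                  ┃ ┃               
──────────────────┨ ┃               
che.py]│ outline.m┃ ┃               
──────────────────┃ ┃               
                  ┃ ┃               
                  ┃ ┃               
mport Any         ┃━┛               
                  ┃                 
import Path       ┃                 
                  ┃                 
                  ┃                 
                  ┃                 
g.transform()     ┃                 
                  ┃                 
                  ┃                 
                  ┃                 
                  ┃                 
                  ┃                 
━━━━━━━━━━━━━━━━━━┛                 


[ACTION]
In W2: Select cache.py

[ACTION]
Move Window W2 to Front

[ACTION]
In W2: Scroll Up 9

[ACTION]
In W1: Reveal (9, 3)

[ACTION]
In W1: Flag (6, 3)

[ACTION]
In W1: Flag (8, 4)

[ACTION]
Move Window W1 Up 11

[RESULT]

┗━━━━━━━━━━━━━━━━━━━┛               
s que┃                              
━━━━━━━━━━━━━━━━━━┓                 
                  ┃                 
──────────────────┨                 
che.py]│ outline.m┃                 
──────────────────┃                 
                  ┃                 
                  ┃                 
mport Any         ┃                 
                  ┃                 
import Path       ┃                 
                  ┃                 
                  ┃                 
                  ┃                 
g.transform()     ┃                 
                  ┃                 
                  ┃                 
                  ┃                 
                  ┃                 
                  ┃                 
━━━━━━━━━━━━━━━━━━┛                 


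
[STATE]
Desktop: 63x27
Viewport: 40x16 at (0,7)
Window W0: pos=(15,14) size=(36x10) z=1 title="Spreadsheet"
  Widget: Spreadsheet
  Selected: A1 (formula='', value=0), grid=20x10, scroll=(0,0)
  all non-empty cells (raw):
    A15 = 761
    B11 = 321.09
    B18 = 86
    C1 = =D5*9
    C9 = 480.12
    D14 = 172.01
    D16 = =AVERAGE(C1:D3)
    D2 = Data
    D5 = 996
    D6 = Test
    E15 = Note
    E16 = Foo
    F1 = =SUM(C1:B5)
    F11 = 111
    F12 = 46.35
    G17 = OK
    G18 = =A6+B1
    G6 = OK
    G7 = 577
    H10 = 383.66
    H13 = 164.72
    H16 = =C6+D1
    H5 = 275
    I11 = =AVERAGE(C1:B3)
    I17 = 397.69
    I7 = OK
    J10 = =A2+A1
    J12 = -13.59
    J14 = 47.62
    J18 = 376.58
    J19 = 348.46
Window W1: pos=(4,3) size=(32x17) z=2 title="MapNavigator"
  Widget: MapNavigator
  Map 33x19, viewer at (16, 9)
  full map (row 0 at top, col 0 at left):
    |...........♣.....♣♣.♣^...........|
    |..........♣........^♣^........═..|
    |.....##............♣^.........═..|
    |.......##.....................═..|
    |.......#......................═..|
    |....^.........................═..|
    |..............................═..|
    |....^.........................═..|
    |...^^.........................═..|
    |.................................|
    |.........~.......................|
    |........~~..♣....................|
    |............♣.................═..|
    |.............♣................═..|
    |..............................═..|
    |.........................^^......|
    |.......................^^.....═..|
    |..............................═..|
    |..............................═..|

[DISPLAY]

    ┃......#......................═┃    
    ┃...^.........................═┃    
    ┃.............................═┃    
    ┃...^.........................═┃    
    ┃..^^.........................═┃    
    ┃...............@..............┃    
    ┃........~.....................┃    
    ┃.......~~..♣..................┃━━━━
    ┃...........♣.................═┃    
    ┃............♣................═┃────
    ┃.............................═┃    
    ┃........................^^....┃   C
    ┗━━━━━━━━━━━━━━━━━━━━━━━━━━━━━━┛----
               ┃  1      [0]       0    
               ┃  2        0       0    
               ┃  3        0       0    


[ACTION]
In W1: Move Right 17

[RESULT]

    ┃.............═..              ┃    
    ┃.............═..              ┃    
    ┃.............═..              ┃    
    ┃.............═..              ┃    
    ┃.............═..              ┃    
    ┃...............@              ┃    
    ┃................              ┃    
    ┃................              ┃━━━━
    ┃.............═..              ┃    
    ┃.............═..              ┃────
    ┃.............═..              ┃    
    ┃........^^......              ┃   C
    ┗━━━━━━━━━━━━━━━━━━━━━━━━━━━━━━┛----
               ┃  1      [0]       0    
               ┃  2        0       0    
               ┃  3        0       0    


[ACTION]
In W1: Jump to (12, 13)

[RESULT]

    ┃   ...^^......................┃    
    ┃   ...........................┃    
    ┃   .........~.................┃    
    ┃   ........~~..♣..............┃    
    ┃   ............♣..............┃    
    ┃   ............@♣.............┃    
    ┃   ...........................┃    
    ┃   .........................^^┃━━━━
    ┃   .......................^^..┃    
    ┃   ...........................┃────
    ┃   ...........................┃    
    ┃                              ┃   C
    ┗━━━━━━━━━━━━━━━━━━━━━━━━━━━━━━┛----
               ┃  1      [0]       0    
               ┃  2        0       0    
               ┃  3        0       0    


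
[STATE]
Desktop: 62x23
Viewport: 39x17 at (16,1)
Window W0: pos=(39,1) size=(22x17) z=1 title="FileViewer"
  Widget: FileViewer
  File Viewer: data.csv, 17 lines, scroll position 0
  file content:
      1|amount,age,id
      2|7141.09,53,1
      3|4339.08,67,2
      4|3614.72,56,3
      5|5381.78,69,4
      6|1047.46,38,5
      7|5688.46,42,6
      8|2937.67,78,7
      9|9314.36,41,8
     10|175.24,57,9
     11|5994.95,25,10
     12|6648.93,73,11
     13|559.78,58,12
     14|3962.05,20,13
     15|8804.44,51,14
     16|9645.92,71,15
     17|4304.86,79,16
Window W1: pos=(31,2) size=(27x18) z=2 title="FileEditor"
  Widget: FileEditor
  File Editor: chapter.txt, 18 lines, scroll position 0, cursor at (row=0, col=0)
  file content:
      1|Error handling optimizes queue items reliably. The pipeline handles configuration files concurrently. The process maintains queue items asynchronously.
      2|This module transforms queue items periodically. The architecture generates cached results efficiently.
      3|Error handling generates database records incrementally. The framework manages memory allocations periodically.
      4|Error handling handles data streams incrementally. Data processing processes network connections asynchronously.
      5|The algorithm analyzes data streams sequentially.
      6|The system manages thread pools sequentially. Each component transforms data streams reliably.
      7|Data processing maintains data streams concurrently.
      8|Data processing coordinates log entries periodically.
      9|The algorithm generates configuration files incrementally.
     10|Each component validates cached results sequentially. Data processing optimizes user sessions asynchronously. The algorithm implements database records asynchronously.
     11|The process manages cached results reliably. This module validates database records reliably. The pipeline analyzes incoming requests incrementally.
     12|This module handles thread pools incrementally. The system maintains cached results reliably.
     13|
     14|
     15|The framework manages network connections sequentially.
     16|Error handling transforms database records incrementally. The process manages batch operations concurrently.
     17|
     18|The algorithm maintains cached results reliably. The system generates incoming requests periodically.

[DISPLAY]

                       ┏━━━━━━━━━━━━━━━
               ┏━━━━━━━━━━━━━━━━━━━━━━━
               ┃ FileEditor            
               ┠───────────────────────
               ┃█rror handling optimize
               ┃This module transforms 
               ┃Error handling generate
               ┃Error handling handles 
               ┃The algorithm analyzes 
               ┃The system manages thre
               ┃Data processing maintai
               ┃Data processing coordin
               ┃The algorithm generates
               ┃Each component validate
               ┃The process manages cac
               ┃This module handles thr
               ┃                       


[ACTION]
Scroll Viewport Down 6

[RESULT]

               ┃This module transforms 
               ┃Error handling generate
               ┃Error handling handles 
               ┃The algorithm analyzes 
               ┃The system manages thre
               ┃Data processing maintai
               ┃Data processing coordin
               ┃The algorithm generates
               ┃Each component validate
               ┃The process manages cac
               ┃This module handles thr
               ┃                       
               ┃                       
               ┗━━━━━━━━━━━━━━━━━━━━━━━
                                       
                                       
                                       


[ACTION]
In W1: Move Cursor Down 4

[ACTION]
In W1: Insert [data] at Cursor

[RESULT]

               ┃This module transforms 
               ┃Error handling generate
               ┃Error handling handles 
               ┃data█he algorithm analy
               ┃The system manages thre
               ┃Data processing maintai
               ┃Data processing coordin
               ┃The algorithm generates
               ┃Each component validate
               ┃The process manages cac
               ┃This module handles thr
               ┃                       
               ┃                       
               ┗━━━━━━━━━━━━━━━━━━━━━━━
                                       
                                       
                                       


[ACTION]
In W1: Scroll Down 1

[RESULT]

               ┃Error handling generate
               ┃Error handling handles 
               ┃data█he algorithm analy
               ┃The system manages thre
               ┃Data processing maintai
               ┃Data processing coordin
               ┃The algorithm generates
               ┃Each component validate
               ┃The process manages cac
               ┃This module handles thr
               ┃                       
               ┃                       
               ┃The framework manages n
               ┗━━━━━━━━━━━━━━━━━━━━━━━
                                       
                                       
                                       


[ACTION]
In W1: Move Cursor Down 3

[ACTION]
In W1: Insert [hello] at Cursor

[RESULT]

               ┃Error handling generate
               ┃Error handling handles 
               ┃dataThe algorithm analy
               ┃The system manages thre
               ┃Data processing maintai
               ┃Datahello█processing co
               ┃The algorithm generates
               ┃Each component validate
               ┃The process manages cac
               ┃This module handles thr
               ┃                       
               ┃                       
               ┃The framework manages n
               ┗━━━━━━━━━━━━━━━━━━━━━━━
                                       
                                       
                                       


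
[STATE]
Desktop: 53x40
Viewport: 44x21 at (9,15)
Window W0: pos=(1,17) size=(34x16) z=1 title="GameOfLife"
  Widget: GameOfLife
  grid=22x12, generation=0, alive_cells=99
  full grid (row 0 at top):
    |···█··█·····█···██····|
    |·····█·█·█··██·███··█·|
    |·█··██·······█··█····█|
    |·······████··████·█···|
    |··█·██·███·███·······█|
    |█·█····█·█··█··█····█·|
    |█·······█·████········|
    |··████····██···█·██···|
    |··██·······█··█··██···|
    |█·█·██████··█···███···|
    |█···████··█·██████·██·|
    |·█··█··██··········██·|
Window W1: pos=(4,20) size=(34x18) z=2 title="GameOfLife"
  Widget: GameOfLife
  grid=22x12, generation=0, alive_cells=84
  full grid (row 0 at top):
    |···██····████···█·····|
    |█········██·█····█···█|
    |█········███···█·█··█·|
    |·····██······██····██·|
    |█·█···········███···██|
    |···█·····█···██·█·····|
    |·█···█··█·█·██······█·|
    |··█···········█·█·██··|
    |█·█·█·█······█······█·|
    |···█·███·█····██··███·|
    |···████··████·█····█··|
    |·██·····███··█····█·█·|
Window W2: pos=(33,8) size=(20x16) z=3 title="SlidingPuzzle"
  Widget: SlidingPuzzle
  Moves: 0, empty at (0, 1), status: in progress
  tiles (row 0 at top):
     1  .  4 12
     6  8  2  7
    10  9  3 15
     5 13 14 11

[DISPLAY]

                        ┃├────┼────┼────┼──┃
                        ┃│ 10 │  9 │  3 │ 1┃
━━━━━━━━━━━━━━━━━━━━━━━━┃├────┼────┼────┼──┃
Life                    ┃│  5 │ 13 │ 14 │ 1┃
────────────────────────┃└────┴────┴────┴──┃
━━━━━━━━━━━━━━━━━━━━━━━━┃Moves: 0          ┃
eOfLife                 ┃                  ┃
────────────────────────┃                  ┃
 0                      ┗━━━━━━━━━━━━━━━━━━┛
█····████···█·····          ┃               
·····██·█····█···█          ┃               
·····███···█·█··█·          ┃               
·██······██····██·          ┃               
··········███···██          ┃               
·····█···██·█·····          ┃               
·█··█·█·██······█·          ┃               
··········█·█·██··          ┃               
█·█······█······█·          ┃               
·███·█····██··███·          ┃               
███··████·█····█··          ┃               
····███··█····█·█·          ┃               


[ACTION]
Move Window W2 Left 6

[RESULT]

                  ┃├────┼────┼────┼──┃      
                  ┃│ 10 │  9 │  3 │ 1┃      
━━━━━━━━━━━━━━━━━━┃├────┼────┼────┼──┃      
Life              ┃│  5 │ 13 │ 14 │ 1┃      
──────────────────┃└────┴────┴────┴──┃      
━━━━━━━━━━━━━━━━━━┃Moves: 0          ┃      
eOfLife           ┃                  ┃      
──────────────────┃                  ┃      
 0                ┗━━━━━━━━━━━━━━━━━━┛      
█····████···█·····          ┃               
·····██·█····█···█          ┃               
·····███···█·█··█·          ┃               
·██······██····██·          ┃               
··········███···██          ┃               
·····█···██·█·····          ┃               
·█··█·█·██······█·          ┃               
··········█·█·██··          ┃               
█·█······█······█·          ┃               
·███·█····██··███·          ┃               
███··████·█····█··          ┃               
····███··█····█·█·          ┃               


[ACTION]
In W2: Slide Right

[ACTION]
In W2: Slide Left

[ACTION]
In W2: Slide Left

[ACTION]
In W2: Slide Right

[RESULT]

                  ┃├────┼────┼────┼──┃      
                  ┃│ 10 │  9 │  3 │ 1┃      
━━━━━━━━━━━━━━━━━━┃├────┼────┼────┼──┃      
Life              ┃│  5 │ 13 │ 14 │ 1┃      
──────────────────┃└────┴────┴────┴──┃      
━━━━━━━━━━━━━━━━━━┃Moves: 4          ┃      
eOfLife           ┃                  ┃      
──────────────────┃                  ┃      
 0                ┗━━━━━━━━━━━━━━━━━━┛      
█····████···█·····          ┃               
·····██·█····█···█          ┃               
·····███···█·█··█·          ┃               
·██······██····██·          ┃               
··········███···██          ┃               
·····█···██·█·····          ┃               
·█··█·█·██······█·          ┃               
··········█·█·██··          ┃               
█·█······█······█·          ┃               
·███·█····██··███·          ┃               
███··████·█····█··          ┃               
····███··█····█·█·          ┃               


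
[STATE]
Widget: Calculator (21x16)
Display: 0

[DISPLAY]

                    0
┌───┬───┬───┬───┐    
│ 7 │ 8 │ 9 │ ÷ │    
├───┼───┼───┼───┤    
│ 4 │ 5 │ 6 │ × │    
├───┼───┼───┼───┤    
│ 1 │ 2 │ 3 │ - │    
├───┼───┼───┼───┤    
│ 0 │ . │ = │ + │    
├───┼───┼───┼───┤    
│ C │ MC│ MR│ M+│    
└───┴───┴───┴───┘    
                     
                     
                     
                     


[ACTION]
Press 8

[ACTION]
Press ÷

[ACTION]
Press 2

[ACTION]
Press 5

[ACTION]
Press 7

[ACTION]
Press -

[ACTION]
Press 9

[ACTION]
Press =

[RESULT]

         -8.968871595
┌───┬───┬───┬───┐    
│ 7 │ 8 │ 9 │ ÷ │    
├───┼───┼───┼───┤    
│ 4 │ 5 │ 6 │ × │    
├───┼───┼───┼───┤    
│ 1 │ 2 │ 3 │ - │    
├───┼───┼───┼───┤    
│ 0 │ . │ = │ + │    
├───┼───┼───┼───┤    
│ C │ MC│ MR│ M+│    
└───┴───┴───┴───┘    
                     
                     
                     
                     


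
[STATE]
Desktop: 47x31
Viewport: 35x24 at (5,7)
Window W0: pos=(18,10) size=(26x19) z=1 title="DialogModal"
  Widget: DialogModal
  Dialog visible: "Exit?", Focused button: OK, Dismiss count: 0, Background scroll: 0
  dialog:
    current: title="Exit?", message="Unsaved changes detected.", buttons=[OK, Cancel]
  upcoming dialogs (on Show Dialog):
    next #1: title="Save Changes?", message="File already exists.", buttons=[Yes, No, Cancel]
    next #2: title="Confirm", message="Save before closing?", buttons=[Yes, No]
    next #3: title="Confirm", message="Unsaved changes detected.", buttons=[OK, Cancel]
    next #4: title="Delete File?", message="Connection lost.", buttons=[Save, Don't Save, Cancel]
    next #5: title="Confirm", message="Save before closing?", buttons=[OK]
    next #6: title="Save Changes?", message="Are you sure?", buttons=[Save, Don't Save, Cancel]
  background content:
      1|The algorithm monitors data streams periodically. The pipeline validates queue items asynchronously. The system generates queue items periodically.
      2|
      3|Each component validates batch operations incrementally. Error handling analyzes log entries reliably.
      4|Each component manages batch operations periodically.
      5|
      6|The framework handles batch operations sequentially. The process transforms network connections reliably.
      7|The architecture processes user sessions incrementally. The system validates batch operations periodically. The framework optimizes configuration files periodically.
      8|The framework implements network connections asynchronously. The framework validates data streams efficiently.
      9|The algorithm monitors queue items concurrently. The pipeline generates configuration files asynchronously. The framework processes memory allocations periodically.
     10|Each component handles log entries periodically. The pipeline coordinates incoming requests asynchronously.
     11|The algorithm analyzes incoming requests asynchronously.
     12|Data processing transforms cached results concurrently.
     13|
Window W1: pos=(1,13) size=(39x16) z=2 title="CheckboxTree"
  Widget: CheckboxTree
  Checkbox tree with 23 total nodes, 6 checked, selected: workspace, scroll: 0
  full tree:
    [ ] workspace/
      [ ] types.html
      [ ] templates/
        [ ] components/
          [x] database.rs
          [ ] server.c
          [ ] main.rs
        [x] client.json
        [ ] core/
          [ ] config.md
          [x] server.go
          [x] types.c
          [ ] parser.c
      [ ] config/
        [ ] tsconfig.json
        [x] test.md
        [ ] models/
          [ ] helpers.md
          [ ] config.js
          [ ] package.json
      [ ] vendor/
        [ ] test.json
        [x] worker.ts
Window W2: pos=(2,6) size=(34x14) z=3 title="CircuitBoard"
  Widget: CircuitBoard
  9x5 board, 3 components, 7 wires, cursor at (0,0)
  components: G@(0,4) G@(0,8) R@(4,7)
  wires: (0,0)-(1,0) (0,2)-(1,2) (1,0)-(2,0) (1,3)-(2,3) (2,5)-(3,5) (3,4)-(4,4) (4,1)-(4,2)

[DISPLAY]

ircuitBoard                   ┃    
──────────────────────────────┨    
 0 1 2 3 4 5 6 7 8            ┃    
 [.]      ·       G           ┃━━━━
  │       │                   ┃    
  ·       ·   ·               ┃────
  │           │               ┃━━━┓
  ·           ·       ·       ┃   ┃
                      │       ┃───┨
                  ·   ·       ┃   ┃
                  │           ┃   ┃
      · ─ ·       ·           ┃   ┃
━━━━━━━━━━━━━━━━━━━━━━━━━━━━━━┛   ┃
    [x] database.rs               ┃
    [ ] server.c                  ┃
    [ ] main.rs                   ┃
  [x] client.json                 ┃
  [-] core/                       ┃
    [ ] config.md                 ┃
    [x] server.go                 ┃
    [x] types.c                   ┃
━━━━━━━━━━━━━━━━━━━━━━━━━━━━━━━━━━┛
                                   
                                   


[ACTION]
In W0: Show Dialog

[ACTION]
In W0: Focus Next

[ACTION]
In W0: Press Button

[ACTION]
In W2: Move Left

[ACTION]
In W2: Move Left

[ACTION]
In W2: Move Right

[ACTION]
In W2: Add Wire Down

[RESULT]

ircuitBoard                   ┃    
──────────────────────────────┨    
 0 1 2 3 4 5 6 7 8            ┃    
  ·  [.]  ·       G           ┃━━━━
  │   │   │                   ┃    
  ·   ·   ·   ·               ┃────
  │           │               ┃━━━┓
  ·           ·       ·       ┃   ┃
                      │       ┃───┨
                  ·   ·       ┃   ┃
                  │           ┃   ┃
      · ─ ·       ·           ┃   ┃
━━━━━━━━━━━━━━━━━━━━━━━━━━━━━━┛   ┃
    [x] database.rs               ┃
    [ ] server.c                  ┃
    [ ] main.rs                   ┃
  [x] client.json                 ┃
  [-] core/                       ┃
    [ ] config.md                 ┃
    [x] server.go                 ┃
    [x] types.c                   ┃
━━━━━━━━━━━━━━━━━━━━━━━━━━━━━━━━━━┛
                                   
                                   


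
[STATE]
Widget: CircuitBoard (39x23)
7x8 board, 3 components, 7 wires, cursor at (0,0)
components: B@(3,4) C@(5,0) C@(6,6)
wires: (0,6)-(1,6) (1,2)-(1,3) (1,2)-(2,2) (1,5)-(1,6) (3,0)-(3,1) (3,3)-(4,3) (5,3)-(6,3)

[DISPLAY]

   0 1 2 3 4 5 6                       
0  [.]                      ·          
                            │          
1           · ─ ·       · ─ ·          
            │                          
2           ·                          
                                       
3   · ─ ·       ·   B                  
                │                      
4               ·                      
                                       
5   C           ·                      
                │                      
6               ·           C          
                                       
7                                      
Cursor: (0,0)                          
                                       
                                       
                                       
                                       
                                       
                                       


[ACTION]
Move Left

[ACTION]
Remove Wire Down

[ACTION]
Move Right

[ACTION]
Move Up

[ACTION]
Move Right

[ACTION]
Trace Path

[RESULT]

   0 1 2 3 4 5 6                       
0          [.]              ·          
                            │          
1           · ─ ·       · ─ ·          
            │                          
2           ·                          
                                       
3   · ─ ·       ·   B                  
                │                      
4               ·                      
                                       
5   C           ·                      
                │                      
6               ·           C          
                                       
7                                      
Cursor: (0,2)  Trace: No connections   
                                       
                                       
                                       
                                       
                                       
                                       


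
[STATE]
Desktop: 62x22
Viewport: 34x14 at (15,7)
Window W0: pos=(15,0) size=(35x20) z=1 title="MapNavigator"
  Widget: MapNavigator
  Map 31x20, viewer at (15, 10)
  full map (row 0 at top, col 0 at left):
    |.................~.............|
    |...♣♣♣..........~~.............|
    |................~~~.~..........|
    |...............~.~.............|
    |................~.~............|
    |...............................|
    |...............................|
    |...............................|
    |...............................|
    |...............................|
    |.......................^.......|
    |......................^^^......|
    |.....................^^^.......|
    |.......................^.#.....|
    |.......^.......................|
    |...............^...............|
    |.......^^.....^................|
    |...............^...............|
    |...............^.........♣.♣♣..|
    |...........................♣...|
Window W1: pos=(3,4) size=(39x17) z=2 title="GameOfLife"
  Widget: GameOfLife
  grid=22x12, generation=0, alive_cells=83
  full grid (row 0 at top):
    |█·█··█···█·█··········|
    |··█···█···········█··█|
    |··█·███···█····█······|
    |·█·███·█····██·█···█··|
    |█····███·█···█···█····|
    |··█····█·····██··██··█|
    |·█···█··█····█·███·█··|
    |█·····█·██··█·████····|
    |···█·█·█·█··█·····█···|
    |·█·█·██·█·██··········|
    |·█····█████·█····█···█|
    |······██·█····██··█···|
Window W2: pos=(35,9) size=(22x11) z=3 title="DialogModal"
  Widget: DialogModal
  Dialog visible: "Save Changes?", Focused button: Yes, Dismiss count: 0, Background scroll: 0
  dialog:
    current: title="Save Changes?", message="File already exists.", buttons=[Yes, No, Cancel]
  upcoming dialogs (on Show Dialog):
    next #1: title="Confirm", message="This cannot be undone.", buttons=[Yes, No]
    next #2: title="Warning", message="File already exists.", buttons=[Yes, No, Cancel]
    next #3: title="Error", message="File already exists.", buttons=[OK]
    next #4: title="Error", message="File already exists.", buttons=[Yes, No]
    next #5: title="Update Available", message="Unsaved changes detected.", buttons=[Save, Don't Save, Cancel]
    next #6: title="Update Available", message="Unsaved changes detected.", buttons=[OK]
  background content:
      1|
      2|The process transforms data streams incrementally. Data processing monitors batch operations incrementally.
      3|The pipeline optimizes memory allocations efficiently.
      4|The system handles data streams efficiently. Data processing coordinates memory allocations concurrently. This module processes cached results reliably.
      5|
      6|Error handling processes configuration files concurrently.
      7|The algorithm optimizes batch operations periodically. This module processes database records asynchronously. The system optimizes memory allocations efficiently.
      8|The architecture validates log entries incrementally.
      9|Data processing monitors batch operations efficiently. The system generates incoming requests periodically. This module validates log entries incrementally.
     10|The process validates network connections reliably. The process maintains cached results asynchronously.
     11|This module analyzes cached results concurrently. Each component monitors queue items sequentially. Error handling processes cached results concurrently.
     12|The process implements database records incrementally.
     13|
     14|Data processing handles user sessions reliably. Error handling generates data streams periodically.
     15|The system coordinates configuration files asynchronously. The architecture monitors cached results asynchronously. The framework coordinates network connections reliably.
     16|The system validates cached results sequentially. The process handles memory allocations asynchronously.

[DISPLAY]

                          ┃...... 
█··········               ┃...... 
·······█··█         ┏━━━━━━━━━━━━━
····█······         ┃ DialogModal 
·██·█···█··         ┠─────────────
··█···█····         ┃             
··██··██··█         ┃Th┌──────────
··█·███·█··         ┃Th│Save Chang
·█·████····         ┃Th│File alrea
·█·····█···         ┃  │[Yes]  No 
█··········         ┃Er└──────────
·█····█···█         ┃The algorithm
···██··█···         ┗━━━━━━━━━━━━━
━━━━━━━━━━━━━━━━━━━━━━━━━━┛       


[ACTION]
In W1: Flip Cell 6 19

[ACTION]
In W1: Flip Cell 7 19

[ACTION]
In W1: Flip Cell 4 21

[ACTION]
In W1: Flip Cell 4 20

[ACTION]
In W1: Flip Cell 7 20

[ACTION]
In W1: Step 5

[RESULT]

                          ┃...... 
···········               ┃...... 
···········         ┏━━━━━━━━━━━━━
········█·█         ┃ DialogModal 
··█·······█         ┠─────────────
█··█······█         ┃             
··█····███·         ┃Th┌──────────
·█·······█·         ┃Th│Save Chang
·█····█····         ┃Th│File alrea
··█···█··█·         ┃  │[Yes]  No 
···█···█···         ┃Er└──────────
█·█········         ┃The algorithm
···········         ┗━━━━━━━━━━━━━
━━━━━━━━━━━━━━━━━━━━━━━━━━┛       
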